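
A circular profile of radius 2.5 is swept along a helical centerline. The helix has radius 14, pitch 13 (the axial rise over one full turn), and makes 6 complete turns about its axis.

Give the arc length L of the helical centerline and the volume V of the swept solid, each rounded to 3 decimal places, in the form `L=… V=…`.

2πR = 2π·14 = 87.964594
per-turn = √(87.964594² + 13²) = √(7737.7699 + 169) = √7906.7699 = 88.920019
L = 6 × 88.920019 = 533.520116
V = π·2.5² × L = 19.634954 × 533.520116 = 10475.642989

L=533.520 V=10475.643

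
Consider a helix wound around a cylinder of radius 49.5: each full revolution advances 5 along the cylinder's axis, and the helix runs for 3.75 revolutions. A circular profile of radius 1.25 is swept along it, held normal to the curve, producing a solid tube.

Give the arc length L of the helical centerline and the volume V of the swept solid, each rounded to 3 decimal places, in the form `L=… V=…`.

2πR = 2π·49.5 = 311.017673
per-turn = √(311.017673² + 5²) = √(96731.9927 + 25) = √96756.9927 = 311.057861
L = 3.75 × 311.057861 = 1166.466978
V = π·1.25² × L = 4.908739 × 1166.466978 = 5725.881388

L=1166.467 V=5725.881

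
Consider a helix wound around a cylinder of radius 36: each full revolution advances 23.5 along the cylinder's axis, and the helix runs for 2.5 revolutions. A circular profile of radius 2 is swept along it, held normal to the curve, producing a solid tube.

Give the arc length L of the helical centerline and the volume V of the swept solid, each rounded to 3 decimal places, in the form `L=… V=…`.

2πR = 2π·36 = 226.194671
per-turn = √(226.194671² + 23.5²) = √(51164.0292 + 552.25) = √51716.2792 = 227.412135
L = 2.5 × 227.412135 = 568.530338
V = π·2² × L = 12.566371 × 568.530338 = 7144.362931

L=568.530 V=7144.363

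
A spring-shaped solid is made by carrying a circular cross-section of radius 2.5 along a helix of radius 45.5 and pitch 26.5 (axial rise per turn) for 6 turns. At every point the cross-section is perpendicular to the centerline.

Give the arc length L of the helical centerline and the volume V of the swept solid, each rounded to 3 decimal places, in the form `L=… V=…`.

2πR = 2π·45.5 = 285.884931
per-turn = √(285.884931² + 26.5²) = √(81730.1940 + 702.25) = √82432.4440 = 287.110508
L = 6 × 287.110508 = 1722.663051
V = π·2.5² × L = 19.634954 × 1722.663051 = 33824.409901

L=1722.663 V=33824.410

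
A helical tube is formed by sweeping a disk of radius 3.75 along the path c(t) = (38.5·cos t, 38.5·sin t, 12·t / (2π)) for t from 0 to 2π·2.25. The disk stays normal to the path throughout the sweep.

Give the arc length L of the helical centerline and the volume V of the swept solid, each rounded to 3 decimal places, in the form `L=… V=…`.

L=544.950 V=24075.163

2πR = 2π·38.5 = 241.902634
per-turn = √(241.902634² + 12²) = √(58516.8845 + 144) = √58660.8845 = 242.200092
L = 2.25 × 242.200092 = 544.950207
V = π·3.75² × L = 44.178647 × 544.950207 = 24075.162645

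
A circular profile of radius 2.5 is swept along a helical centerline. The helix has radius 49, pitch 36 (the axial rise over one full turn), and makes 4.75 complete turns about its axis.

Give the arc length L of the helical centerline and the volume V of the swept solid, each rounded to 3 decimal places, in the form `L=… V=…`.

2πR = 2π·49 = 307.876080
per-turn = √(307.876080² + 36²) = √(94787.6807 + 1296) = √96083.6807 = 309.973677
L = 4.75 × 309.973677 = 1472.374968
V = π·2.5² × L = 19.634954 × 1472.374968 = 28910.014884

L=1472.375 V=28910.015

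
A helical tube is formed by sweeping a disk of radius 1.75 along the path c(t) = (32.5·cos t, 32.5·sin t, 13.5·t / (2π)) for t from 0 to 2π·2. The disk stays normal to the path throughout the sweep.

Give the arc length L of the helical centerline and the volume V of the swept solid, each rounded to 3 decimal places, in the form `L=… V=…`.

2πR = 2π·32.5 = 204.203522
per-turn = √(204.203522² + 13.5²) = √(41699.0786 + 182.25) = √41881.3286 = 204.649282
L = 2 × 204.649282 = 409.298564
V = π·1.75² × L = 9.621128 × 409.298564 = 3937.913669

L=409.299 V=3937.914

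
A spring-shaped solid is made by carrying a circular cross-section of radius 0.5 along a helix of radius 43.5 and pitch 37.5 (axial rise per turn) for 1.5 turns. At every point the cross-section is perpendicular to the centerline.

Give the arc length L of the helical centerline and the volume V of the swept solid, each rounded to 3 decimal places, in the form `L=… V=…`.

2πR = 2π·43.5 = 273.318561
per-turn = √(273.318561² + 37.5²) = √(74703.0357 + 1406.25) = √76109.2857 = 275.879114
L = 1.5 × 275.879114 = 413.818671
V = π·0.5² × L = 0.785398 × 413.818671 = 325.012425

L=413.819 V=325.012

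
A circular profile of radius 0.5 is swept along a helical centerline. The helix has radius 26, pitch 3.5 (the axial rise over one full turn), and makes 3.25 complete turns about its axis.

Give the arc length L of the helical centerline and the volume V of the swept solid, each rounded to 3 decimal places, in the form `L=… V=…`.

L=531.051 V=417.086

2πR = 2π·26 = 163.362818
per-turn = √(163.362818² + 3.5²) = √(26687.4103 + 12.25) = √26699.6603 = 163.400307
L = 3.25 × 163.400307 = 531.050997
V = π·0.5² × L = 0.785398 × 531.050997 = 417.086478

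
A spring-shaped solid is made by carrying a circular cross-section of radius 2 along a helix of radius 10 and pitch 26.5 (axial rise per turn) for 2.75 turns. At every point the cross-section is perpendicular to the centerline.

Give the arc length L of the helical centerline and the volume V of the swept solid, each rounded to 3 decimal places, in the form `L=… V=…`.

L=187.527 V=2356.532

2πR = 2π·10 = 62.831853
per-turn = √(62.831853² + 26.5²) = √(3947.8418 + 702.25) = √4650.0918 = 68.191581
L = 2.75 × 68.191581 = 187.526849
V = π·2² × L = 12.566371 × 187.526849 = 2356.531879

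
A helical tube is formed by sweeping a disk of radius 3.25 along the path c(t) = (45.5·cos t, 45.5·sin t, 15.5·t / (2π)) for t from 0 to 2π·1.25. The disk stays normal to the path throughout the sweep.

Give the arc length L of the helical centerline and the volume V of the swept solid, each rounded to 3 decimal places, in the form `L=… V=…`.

2πR = 2π·45.5 = 285.884931
per-turn = √(285.884931² + 15.5²) = √(81730.1940 + 240.25) = √81970.4440 = 286.304810
L = 1.25 × 286.304810 = 357.881012
V = π·3.25² × L = 33.183072 × 357.881012 = 11875.591536

L=357.881 V=11875.592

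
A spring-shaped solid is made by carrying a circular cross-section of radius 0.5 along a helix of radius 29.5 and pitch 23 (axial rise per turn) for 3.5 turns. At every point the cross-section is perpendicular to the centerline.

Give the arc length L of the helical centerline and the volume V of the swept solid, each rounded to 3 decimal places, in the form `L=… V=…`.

2πR = 2π·29.5 = 185.353967
per-turn = √(185.353967² + 23²) = √(34356.0929 + 529) = √34885.0929 = 186.775515
L = 3.5 × 186.775515 = 653.714302
V = π·0.5² × L = 0.785398 × 653.714302 = 513.426012

L=653.714 V=513.426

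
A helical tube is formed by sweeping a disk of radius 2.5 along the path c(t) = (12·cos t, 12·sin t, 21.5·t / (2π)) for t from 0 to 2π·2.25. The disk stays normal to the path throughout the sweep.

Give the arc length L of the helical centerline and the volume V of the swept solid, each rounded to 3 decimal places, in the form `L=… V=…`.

L=176.408 V=3463.770

2πR = 2π·12 = 75.398224
per-turn = √(75.398224² + 21.5²) = √(5684.8921 + 462.25) = √6147.1421 = 78.403713
L = 2.25 × 78.403713 = 176.408353
V = π·2.5² × L = 19.634954 × 176.408353 = 3463.769914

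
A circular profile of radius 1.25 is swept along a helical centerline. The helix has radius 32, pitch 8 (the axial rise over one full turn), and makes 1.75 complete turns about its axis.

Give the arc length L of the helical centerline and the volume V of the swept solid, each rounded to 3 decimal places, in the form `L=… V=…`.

L=352.137 V=1728.547

2πR = 2π·32 = 201.061930
per-turn = √(201.061930² + 8²) = √(40425.8996 + 64) = √40489.8996 = 201.221022
L = 1.75 × 201.221022 = 352.136788
V = π·1.25² × L = 4.908739 × 352.136788 = 1728.547417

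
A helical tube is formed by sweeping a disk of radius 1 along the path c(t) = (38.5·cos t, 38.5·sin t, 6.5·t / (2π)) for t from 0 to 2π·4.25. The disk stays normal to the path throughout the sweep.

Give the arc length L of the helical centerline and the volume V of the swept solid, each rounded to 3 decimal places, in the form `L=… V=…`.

2πR = 2π·38.5 = 241.902634
per-turn = √(241.902634² + 6.5²) = √(58516.8845 + 42.25) = √58559.1345 = 241.989947
L = 4.25 × 241.989947 = 1028.457275
V = π·1² × L = 3.141593 × 1028.457275 = 3230.993820

L=1028.457 V=3230.994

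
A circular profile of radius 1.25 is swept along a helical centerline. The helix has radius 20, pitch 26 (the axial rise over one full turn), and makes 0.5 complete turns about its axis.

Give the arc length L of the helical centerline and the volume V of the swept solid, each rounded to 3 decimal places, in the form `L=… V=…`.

L=64.163 V=314.958

2πR = 2π·20 = 125.663706
per-turn = √(125.663706² + 26²) = √(15791.3670 + 676) = √16467.3670 = 128.325239
L = 0.5 × 128.325239 = 64.162620
V = π·1.25² × L = 4.908739 × 64.162620 = 314.957523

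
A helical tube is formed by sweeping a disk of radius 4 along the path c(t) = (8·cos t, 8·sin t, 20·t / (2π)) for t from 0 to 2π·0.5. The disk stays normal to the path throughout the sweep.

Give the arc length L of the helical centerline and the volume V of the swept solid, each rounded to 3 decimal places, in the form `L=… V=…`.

L=27.049 V=1359.637

2πR = 2π·8 = 50.265482
per-turn = √(50.265482² + 20²) = √(2526.6187 + 400) = √2926.6187 = 54.098232
L = 0.5 × 54.098232 = 27.049116
V = π·4² × L = 50.265482 × 27.049116 = 1359.636871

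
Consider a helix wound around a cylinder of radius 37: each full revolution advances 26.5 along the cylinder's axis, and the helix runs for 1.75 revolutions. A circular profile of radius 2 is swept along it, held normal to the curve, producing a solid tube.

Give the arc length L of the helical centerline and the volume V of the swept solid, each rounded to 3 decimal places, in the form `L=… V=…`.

L=409.471 V=5145.562

2πR = 2π·37 = 232.477856
per-turn = √(232.477856² + 26.5²) = √(54045.9537 + 702.25) = √54748.2037 = 233.983341
L = 1.75 × 233.983341 = 409.470846
V = π·2² × L = 12.566371 × 409.470846 = 5145.562408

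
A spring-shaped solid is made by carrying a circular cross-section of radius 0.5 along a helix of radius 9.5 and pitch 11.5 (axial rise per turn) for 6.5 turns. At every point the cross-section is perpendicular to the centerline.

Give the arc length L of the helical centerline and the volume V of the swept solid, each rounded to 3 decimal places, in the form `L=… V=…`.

L=395.122 V=310.328

2πR = 2π·9.5 = 59.690260
per-turn = √(59.690260² + 11.5²) = √(3562.9272 + 132.25) = √3695.1772 = 60.787969
L = 6.5 × 60.787969 = 395.121799
V = π·0.5² × L = 0.785398 × 395.121799 = 310.327935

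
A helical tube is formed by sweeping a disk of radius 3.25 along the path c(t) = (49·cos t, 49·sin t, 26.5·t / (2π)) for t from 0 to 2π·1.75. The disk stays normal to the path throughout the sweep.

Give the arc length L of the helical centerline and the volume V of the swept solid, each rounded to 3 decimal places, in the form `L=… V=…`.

2πR = 2π·49 = 307.876080
per-turn = √(307.876080² + 26.5²) = √(94787.6807 + 702.25) = √95489.9307 = 309.014451
L = 1.75 × 309.014451 = 540.775289
V = π·3.25² × L = 33.183072 × 540.775289 = 17944.585553

L=540.775 V=17944.586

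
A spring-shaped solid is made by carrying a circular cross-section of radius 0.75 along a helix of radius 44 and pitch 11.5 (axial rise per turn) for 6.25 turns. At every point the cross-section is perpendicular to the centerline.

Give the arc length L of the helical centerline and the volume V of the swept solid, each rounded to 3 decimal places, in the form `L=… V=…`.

L=1729.370 V=3056.049

2πR = 2π·44 = 276.460154
per-turn = √(276.460154² + 11.5²) = √(76430.2165 + 132.25) = √76562.4665 = 276.699235
L = 6.25 × 276.699235 = 1729.370217
V = π·0.75² × L = 1.767146 × 1729.370217 = 3056.049432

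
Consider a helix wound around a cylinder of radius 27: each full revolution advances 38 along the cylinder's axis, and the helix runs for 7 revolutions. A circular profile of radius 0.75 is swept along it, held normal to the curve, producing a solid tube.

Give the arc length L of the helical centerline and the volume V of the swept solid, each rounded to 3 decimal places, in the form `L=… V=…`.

L=1216.949 V=2150.526

2πR = 2π·27 = 169.646003
per-turn = √(169.646003² + 38²) = √(28779.7664 + 1444) = √30223.7664 = 173.849839
L = 7 × 173.849839 = 1216.948871
V = π·0.75² × L = 1.767146 × 1216.948871 = 2150.526169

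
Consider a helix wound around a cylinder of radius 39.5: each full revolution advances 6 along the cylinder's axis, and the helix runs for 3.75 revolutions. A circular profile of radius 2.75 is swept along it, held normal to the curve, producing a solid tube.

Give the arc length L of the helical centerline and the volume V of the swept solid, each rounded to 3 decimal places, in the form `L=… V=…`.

L=930.969 V=22118.230

2πR = 2π·39.5 = 248.185820
per-turn = √(248.185820² + 6²) = √(61596.2011 + 36) = √61632.2011 = 248.258335
L = 3.75 × 248.258335 = 930.968758
V = π·2.75² × L = 23.758294 × 930.968758 = 22118.229859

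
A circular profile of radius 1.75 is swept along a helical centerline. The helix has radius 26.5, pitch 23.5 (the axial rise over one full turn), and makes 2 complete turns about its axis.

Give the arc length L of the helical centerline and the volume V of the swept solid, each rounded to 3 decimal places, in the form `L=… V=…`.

L=336.309 V=3235.674

2πR = 2π·26.5 = 166.504411
per-turn = √(166.504411² + 23.5²) = √(27723.7188 + 552.25) = √28275.9688 = 168.154598
L = 2 × 168.154598 = 336.309196
V = π·1.75² × L = 9.621128 × 336.309196 = 3235.673651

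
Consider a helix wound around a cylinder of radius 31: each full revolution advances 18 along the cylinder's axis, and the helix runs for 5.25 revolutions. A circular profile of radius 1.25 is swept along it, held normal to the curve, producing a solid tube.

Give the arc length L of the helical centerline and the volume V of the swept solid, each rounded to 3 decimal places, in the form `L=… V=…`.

L=1026.946 V=5041.008

2πR = 2π·31 = 194.778745
per-turn = √(194.778745² + 18²) = √(37938.7593 + 324) = √38262.7593 = 195.608689
L = 5.25 × 195.608689 = 1026.945619
V = π·1.25² × L = 4.908739 × 1026.945619 = 5041.007518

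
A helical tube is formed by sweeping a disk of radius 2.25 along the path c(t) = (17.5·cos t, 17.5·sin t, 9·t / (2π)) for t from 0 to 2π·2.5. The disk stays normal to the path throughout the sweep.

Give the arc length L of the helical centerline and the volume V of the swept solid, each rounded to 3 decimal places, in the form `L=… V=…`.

2πR = 2π·17.5 = 109.955743
per-turn = √(109.955743² + 9²) = √(12090.2654 + 81) = √12171.2654 = 110.323458
L = 2.5 × 110.323458 = 275.808645
V = π·2.25² × L = 15.904313 × 275.808645 = 4386.546967

L=275.809 V=4386.547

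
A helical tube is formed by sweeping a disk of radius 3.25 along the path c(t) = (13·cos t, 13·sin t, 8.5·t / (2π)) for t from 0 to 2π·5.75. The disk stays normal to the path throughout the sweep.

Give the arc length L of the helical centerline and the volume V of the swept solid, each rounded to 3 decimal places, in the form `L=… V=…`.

2πR = 2π·13 = 81.681409
per-turn = √(81.681409² + 8.5²) = √(6671.8526 + 72.25) = √6744.1026 = 82.122485
L = 5.75 × 82.122485 = 472.204290
V = π·3.25² × L = 33.183072 × 472.204290 = 15669.189141

L=472.204 V=15669.189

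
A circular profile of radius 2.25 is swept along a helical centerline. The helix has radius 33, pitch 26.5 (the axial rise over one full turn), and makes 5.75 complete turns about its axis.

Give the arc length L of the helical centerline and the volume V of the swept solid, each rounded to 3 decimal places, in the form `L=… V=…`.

L=1201.932 V=19115.906

2πR = 2π·33 = 207.345115
per-turn = √(207.345115² + 26.5²) = √(42991.9968 + 702.25) = √43694.2468 = 209.031688
L = 5.75 × 209.031688 = 1201.932209
V = π·2.25² × L = 15.904313 × 1201.932209 = 19115.905819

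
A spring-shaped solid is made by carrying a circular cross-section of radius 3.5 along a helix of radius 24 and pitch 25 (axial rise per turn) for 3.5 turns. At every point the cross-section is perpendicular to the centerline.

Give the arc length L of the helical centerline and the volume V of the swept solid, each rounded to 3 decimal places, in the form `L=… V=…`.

L=534.992 V=20588.888

2πR = 2π·24 = 150.796447
per-turn = √(150.796447² + 25²) = √(22739.5685 + 625) = √23364.5685 = 152.854730
L = 3.5 × 152.854730 = 534.991556
V = π·3.5² × L = 38.484510 × 534.991556 = 20588.887877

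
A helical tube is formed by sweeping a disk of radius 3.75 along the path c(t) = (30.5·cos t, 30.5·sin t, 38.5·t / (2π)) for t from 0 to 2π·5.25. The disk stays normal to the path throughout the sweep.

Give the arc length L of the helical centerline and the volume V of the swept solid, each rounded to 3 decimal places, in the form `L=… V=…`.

2πR = 2π·30.5 = 191.637152
per-turn = √(191.637152² + 38.5²) = √(36724.7980 + 1482.25) = √38207.0480 = 195.466232
L = 5.25 × 195.466232 = 1026.197720
V = π·3.75² × L = 44.178647 × 1026.197720 = 45336.026492

L=1026.198 V=45336.026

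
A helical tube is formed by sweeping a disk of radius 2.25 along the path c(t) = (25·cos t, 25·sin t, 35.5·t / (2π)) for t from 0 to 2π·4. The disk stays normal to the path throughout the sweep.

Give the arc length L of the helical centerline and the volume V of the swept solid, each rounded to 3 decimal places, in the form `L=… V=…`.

2πR = 2π·25 = 157.079633
per-turn = √(157.079633² + 35.5²) = √(24674.0110 + 1260.25) = √25934.2610 = 161.041178
L = 4 × 161.041178 = 644.164712
V = π·2.25² × L = 15.904313 × 644.164712 = 10244.997078

L=644.165 V=10244.997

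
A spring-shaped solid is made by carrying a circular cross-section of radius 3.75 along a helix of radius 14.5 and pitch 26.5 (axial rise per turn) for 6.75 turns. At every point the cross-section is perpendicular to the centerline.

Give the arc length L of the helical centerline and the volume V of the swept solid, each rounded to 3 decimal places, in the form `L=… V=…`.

2πR = 2π·14.5 = 91.106187
per-turn = √(91.106187² + 26.5²) = √(8300.3373 + 702.25) = √9002.5873 = 94.881965
L = 6.75 × 94.881965 = 640.453264
V = π·3.75² × L = 44.178647 × 640.453264 = 28294.358491

L=640.453 V=28294.358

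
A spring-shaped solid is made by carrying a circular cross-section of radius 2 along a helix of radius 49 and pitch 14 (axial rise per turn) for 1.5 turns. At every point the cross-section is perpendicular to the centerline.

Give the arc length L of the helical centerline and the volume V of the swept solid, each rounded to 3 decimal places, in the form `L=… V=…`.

L=462.291 V=5809.324

2πR = 2π·49 = 307.876080
per-turn = √(307.876080² + 14²) = √(94787.6807 + 196) = √94983.6807 = 308.194226
L = 1.5 × 308.194226 = 462.291338
V = π·2² × L = 12.566371 × 462.291338 = 5809.324289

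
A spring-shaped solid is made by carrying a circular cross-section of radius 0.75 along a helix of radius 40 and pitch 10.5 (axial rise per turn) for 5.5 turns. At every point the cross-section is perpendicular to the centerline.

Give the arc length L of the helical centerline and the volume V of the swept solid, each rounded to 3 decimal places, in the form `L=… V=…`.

L=1383.507 V=2444.858

2πR = 2π·40 = 251.327412
per-turn = √(251.327412² + 10.5²) = √(63165.4682 + 110.25) = √63275.7182 = 251.546652
L = 5.5 × 251.546652 = 1383.506586
V = π·0.75² × L = 1.767146 × 1383.506586 = 2444.857947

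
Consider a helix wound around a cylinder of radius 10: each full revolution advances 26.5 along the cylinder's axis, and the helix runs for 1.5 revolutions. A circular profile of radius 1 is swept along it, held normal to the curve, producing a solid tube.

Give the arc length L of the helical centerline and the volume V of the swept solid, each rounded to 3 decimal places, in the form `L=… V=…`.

L=102.287 V=321.345

2πR = 2π·10 = 62.831853
per-turn = √(62.831853² + 26.5²) = √(3947.8418 + 702.25) = √4650.0918 = 68.191581
L = 1.5 × 68.191581 = 102.287372
V = π·1² × L = 3.141593 × 102.287372 = 321.345256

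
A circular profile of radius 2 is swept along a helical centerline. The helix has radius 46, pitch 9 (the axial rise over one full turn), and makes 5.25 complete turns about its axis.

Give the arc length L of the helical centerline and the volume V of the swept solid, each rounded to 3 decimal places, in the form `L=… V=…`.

L=1518.125 V=19077.318

2πR = 2π·46 = 289.026524
per-turn = √(289.026524² + 9²) = √(83536.3317 + 81) = √83617.3317 = 289.166616
L = 5.25 × 289.166616 = 1518.124733
V = π·2² × L = 12.566371 × 1518.124733 = 19077.318028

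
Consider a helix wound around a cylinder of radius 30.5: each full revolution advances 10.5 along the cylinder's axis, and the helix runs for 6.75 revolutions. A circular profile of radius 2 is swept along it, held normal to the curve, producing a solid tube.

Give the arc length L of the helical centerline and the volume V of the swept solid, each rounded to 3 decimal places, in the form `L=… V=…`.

2πR = 2π·30.5 = 191.637152
per-turn = √(191.637152² + 10.5²) = √(36724.7980 + 110.25) = √36835.0480 = 191.924589
L = 6.75 × 191.924589 = 1295.490978
V = π·2² × L = 12.566371 × 1295.490978 = 16279.619754

L=1295.491 V=16279.620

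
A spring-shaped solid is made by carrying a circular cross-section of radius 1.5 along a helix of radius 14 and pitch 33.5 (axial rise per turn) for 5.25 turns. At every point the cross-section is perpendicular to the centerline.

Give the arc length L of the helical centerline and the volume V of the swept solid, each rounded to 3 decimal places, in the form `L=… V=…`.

2πR = 2π·14 = 87.964594
per-turn = √(87.964594² + 33.5²) = √(7737.7699 + 1122.25) = √8860.0199 = 94.127678
L = 5.25 × 94.127678 = 494.170312
V = π·1.5² × L = 7.068583 × 494.170312 = 3493.084098

L=494.170 V=3493.084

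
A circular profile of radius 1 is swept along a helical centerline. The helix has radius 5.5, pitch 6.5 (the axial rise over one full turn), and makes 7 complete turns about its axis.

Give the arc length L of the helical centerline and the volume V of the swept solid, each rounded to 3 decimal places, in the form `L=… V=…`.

L=246.145 V=773.286

2πR = 2π·5.5 = 34.557519
per-turn = √(34.557519² + 6.5²) = √(1194.2221 + 42.25) = √1236.4721 = 35.163506
L = 7 × 35.163506 = 246.144540
V = π·1² × L = 3.141593 × 246.144540 = 773.285878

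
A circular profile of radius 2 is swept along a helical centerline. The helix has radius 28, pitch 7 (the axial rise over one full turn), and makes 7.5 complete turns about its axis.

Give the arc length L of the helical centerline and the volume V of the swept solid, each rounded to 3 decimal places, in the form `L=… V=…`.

L=1320.513 V=16594.055

2πR = 2π·28 = 175.929189
per-turn = √(175.929189² + 7²) = √(30951.0794 + 49) = √31000.0794 = 176.068394
L = 7.5 × 176.068394 = 1320.512956
V = π·2² × L = 12.566371 × 1320.512956 = 16594.055203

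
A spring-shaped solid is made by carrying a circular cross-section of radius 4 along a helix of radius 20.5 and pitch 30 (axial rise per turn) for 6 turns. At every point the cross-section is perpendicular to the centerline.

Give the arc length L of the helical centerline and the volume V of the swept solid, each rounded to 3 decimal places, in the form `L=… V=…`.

2πR = 2π·20.5 = 128.805299
per-turn = √(128.805299² + 30²) = √(16590.8050 + 900) = √17490.8050 = 132.252807
L = 6 × 132.252807 = 793.516843
V = π·4² × L = 50.265482 × 793.516843 = 39886.506946

L=793.517 V=39886.507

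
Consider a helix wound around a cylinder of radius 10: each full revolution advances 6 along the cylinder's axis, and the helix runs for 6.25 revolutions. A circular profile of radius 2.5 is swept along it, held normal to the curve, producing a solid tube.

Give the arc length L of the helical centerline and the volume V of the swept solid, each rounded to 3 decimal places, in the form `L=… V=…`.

L=394.486 V=7745.705

2πR = 2π·10 = 62.831853
per-turn = √(62.831853² + 6²) = √(3947.8418 + 36) = √3983.8418 = 63.117682
L = 6.25 × 63.117682 = 394.485511
V = π·2.5² × L = 19.634954 × 394.485511 = 7745.704905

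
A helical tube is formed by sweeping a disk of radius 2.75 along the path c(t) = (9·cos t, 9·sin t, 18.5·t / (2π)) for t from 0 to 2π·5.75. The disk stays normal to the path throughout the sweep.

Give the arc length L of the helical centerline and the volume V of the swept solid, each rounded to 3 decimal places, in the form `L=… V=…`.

L=342.113 V=8128.022

2πR = 2π·9 = 56.548668
per-turn = √(56.548668² + 18.5²) = √(3197.7518 + 342.25) = √3540.0018 = 59.497914
L = 5.75 × 59.497914 = 342.113008
V = π·2.75² × L = 23.758294 × 342.113008 = 8128.021581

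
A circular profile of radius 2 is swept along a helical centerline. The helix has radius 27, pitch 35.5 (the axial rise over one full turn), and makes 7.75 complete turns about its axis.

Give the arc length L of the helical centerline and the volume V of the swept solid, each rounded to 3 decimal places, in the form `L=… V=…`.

2πR = 2π·27 = 169.646003
per-turn = √(169.646003² + 35.5²) = √(28779.7664 + 1260.25) = √30040.0164 = 173.320560
L = 7.75 × 173.320560 = 1343.234338
V = π·2² × L = 12.566371 × 1343.234338 = 16879.580514

L=1343.234 V=16879.581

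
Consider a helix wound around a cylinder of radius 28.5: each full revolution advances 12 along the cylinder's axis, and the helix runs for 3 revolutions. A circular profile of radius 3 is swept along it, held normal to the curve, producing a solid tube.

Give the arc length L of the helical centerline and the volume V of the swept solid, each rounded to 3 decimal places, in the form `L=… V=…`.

L=538.417 V=15223.388

2πR = 2π·28.5 = 179.070781
per-turn = √(179.070781² + 12²) = √(32066.3447 + 144) = √32210.3447 = 179.472407
L = 3 × 179.472407 = 538.417220
V = π·3² × L = 28.274334 × 538.417220 = 15223.388233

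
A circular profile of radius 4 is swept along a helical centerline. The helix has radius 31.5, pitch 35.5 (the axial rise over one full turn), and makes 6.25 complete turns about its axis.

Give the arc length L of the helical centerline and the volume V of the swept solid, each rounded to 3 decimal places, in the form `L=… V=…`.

2πR = 2π·31.5 = 197.920337
per-turn = √(197.920337² + 35.5²) = √(39172.4599 + 1260.25) = √40432.7099 = 201.078865
L = 6.25 × 201.078865 = 1256.742905
V = π·4² × L = 50.265482 × 1256.742905 = 63170.788444

L=1256.743 V=63170.788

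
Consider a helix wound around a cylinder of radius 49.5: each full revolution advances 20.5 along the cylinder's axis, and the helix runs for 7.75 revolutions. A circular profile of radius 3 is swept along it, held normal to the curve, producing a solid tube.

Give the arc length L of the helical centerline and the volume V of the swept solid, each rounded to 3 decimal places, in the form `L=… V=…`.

L=2415.617 V=68299.968

2πR = 2π·49.5 = 311.017673
per-turn = √(311.017673² + 20.5²) = √(96731.9927 + 420.25) = √97152.2427 = 311.692545
L = 7.75 × 311.692545 = 2415.617225
V = π·3² × L = 28.274334 × 2415.617225 = 68299.967961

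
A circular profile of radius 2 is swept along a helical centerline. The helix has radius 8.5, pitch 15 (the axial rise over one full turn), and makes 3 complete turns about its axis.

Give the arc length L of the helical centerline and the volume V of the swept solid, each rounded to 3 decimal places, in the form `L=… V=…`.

L=166.421 V=2091.304

2πR = 2π·8.5 = 53.407075
per-turn = √(53.407075² + 15²) = √(2852.3157 + 225) = √3077.3157 = 55.473558
L = 3 × 55.473558 = 166.420675
V = π·2² × L = 12.566371 × 166.420675 = 2091.303879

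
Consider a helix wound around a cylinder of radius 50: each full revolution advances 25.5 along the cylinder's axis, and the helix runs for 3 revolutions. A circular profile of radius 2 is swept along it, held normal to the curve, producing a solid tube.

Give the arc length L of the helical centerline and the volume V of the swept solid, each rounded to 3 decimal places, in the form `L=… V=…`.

L=945.577 V=11882.476

2πR = 2π·50 = 314.159265
per-turn = √(314.159265² + 25.5²) = √(98696.0440 + 650.25) = √99346.2940 = 315.192471
L = 3 × 315.192471 = 945.577414
V = π·2² × L = 12.566371 × 945.577414 = 11882.476230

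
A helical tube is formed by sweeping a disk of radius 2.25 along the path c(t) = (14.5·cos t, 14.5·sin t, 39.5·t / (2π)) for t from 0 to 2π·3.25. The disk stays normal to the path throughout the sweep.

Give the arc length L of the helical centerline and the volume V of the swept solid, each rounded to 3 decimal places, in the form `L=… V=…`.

L=322.727 V=5132.745

2πR = 2π·14.5 = 91.106187
per-turn = √(91.106187² + 39.5²) = √(8300.3373 + 1560.25) = √9860.5873 = 99.300490
L = 3.25 × 99.300490 = 322.726592
V = π·2.25² × L = 15.904313 × 322.726592 = 5132.744675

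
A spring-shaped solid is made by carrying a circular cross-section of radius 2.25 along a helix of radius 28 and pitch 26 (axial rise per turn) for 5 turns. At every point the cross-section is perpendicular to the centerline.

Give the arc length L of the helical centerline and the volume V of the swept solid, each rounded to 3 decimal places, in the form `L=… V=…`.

L=889.200 V=14142.118

2πR = 2π·28 = 175.929189
per-turn = √(175.929189² + 26²) = √(30951.0794 + 676) = √31627.0794 = 177.840039
L = 5 × 177.840039 = 889.200194
V = π·2.25² × L = 15.904313 × 889.200194 = 14142.118035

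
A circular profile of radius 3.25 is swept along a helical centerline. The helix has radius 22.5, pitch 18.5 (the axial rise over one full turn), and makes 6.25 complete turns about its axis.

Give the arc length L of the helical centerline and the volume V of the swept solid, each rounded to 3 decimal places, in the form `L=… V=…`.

L=891.106 V=29569.642

2πR = 2π·22.5 = 141.371669
per-turn = √(141.371669² + 18.5²) = √(19985.9489 + 342.25) = √20328.1989 = 142.576993
L = 6.25 × 142.576993 = 891.106206
V = π·3.25² × L = 33.183072 × 891.106206 = 29569.641746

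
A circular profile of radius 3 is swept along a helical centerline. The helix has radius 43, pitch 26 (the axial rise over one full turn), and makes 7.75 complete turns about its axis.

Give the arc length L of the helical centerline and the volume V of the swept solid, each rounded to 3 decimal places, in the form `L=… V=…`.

L=2103.545 V=59476.324

2πR = 2π·43 = 270.176968
per-turn = √(270.176968² + 26²) = √(72995.5942 + 676) = √73671.5942 = 271.425117
L = 7.75 × 271.425117 = 2103.544657
V = π·3² × L = 28.274334 × 2103.544657 = 59476.323966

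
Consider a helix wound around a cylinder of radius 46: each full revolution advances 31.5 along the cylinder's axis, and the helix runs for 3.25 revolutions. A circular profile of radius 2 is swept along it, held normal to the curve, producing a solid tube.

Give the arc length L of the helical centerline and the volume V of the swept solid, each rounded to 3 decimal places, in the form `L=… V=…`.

2πR = 2π·46 = 289.026524
per-turn = √(289.026524² + 31.5²) = √(83536.3317 + 992.25) = √84528.5817 = 290.737995
L = 3.25 × 290.737995 = 944.898483
V = π·2² × L = 12.566371 × 944.898483 = 11873.944534

L=944.898 V=11873.945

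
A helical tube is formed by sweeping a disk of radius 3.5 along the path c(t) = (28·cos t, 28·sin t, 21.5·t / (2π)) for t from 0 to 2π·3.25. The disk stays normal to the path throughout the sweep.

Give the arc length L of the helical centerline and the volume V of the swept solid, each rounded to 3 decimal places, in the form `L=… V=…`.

2πR = 2π·28 = 175.929189
per-turn = √(175.929189² + 21.5²) = √(30951.0794 + 462.25) = √31413.3294 = 177.238059
L = 3.25 × 177.238059 = 576.023690
V = π·3.5² × L = 38.484510 × 576.023690 = 22167.989474

L=576.024 V=22167.989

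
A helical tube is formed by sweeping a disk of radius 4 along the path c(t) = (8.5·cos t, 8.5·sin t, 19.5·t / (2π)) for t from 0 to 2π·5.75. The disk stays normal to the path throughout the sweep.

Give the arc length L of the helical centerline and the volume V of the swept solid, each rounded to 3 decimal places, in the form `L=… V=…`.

L=326.920 V=16432.793

2πR = 2π·8.5 = 53.407075
per-turn = √(53.407075² + 19.5²) = √(2852.3157 + 380.25) = √3232.5657 = 56.855656
L = 5.75 × 56.855656 = 326.920025
V = π·4² × L = 50.265482 × 326.920025 = 16432.792765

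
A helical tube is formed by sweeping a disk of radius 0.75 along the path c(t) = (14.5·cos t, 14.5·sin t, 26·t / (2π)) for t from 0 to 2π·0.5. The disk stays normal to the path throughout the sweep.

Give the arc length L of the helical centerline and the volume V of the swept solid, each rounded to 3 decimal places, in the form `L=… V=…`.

2πR = 2π·14.5 = 91.106187
per-turn = √(91.106187² + 26²) = √(8300.3373 + 676) = √8976.3373 = 94.743534
L = 0.5 × 94.743534 = 47.371767
V = π·0.75² × L = 1.767146 × 47.371767 = 83.712823

L=47.372 V=83.713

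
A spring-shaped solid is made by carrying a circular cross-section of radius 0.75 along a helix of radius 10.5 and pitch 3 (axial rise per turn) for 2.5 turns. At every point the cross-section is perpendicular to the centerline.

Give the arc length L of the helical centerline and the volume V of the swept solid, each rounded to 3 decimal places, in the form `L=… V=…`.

L=165.104 V=291.763

2πR = 2π·10.5 = 65.973446
per-turn = √(65.973446² + 3²) = √(4352.4955 + 9) = √4361.4955 = 66.041620
L = 2.5 × 66.041620 = 165.104049
V = π·0.75² × L = 1.767146 × 165.104049 = 291.762939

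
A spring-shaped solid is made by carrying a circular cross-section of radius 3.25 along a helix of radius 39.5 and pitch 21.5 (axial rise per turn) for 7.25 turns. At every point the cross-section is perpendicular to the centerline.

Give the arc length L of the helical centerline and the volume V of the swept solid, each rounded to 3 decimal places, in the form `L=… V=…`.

L=1806.086 V=59931.489

2πR = 2π·39.5 = 248.185820
per-turn = √(248.185820² + 21.5²) = √(61596.2011 + 462.25) = √62058.4511 = 249.115337
L = 7.25 × 249.115337 = 1806.086192
V = π·3.25² × L = 33.183072 × 1806.086192 = 59931.488888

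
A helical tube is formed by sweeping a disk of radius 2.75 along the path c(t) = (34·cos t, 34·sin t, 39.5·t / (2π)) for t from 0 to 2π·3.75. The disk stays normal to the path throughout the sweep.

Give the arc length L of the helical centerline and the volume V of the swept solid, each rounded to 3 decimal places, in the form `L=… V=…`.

L=814.685 V=19355.532

2πR = 2π·34 = 213.628300
per-turn = √(213.628300² + 39.5²) = √(45637.0508 + 1560.25) = √47197.3008 = 217.249398
L = 3.75 × 217.249398 = 814.685241
V = π·2.75² × L = 23.758294 × 814.685241 = 19355.531832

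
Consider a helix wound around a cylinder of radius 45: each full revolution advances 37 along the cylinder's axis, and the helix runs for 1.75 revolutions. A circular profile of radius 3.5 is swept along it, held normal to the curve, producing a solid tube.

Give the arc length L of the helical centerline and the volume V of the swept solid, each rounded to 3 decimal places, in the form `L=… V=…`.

2πR = 2π·45 = 282.743339
per-turn = √(282.743339² + 37²) = √(79943.7956 + 1369) = √81312.7956 = 285.153986
L = 1.75 × 285.153986 = 499.019475
V = π·3.5² × L = 38.484510 × 499.019475 = 19204.519989

L=499.019 V=19204.520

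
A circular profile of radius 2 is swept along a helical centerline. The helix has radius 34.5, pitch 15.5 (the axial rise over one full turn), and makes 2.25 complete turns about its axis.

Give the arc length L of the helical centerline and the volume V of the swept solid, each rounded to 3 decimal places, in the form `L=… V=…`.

2πR = 2π·34.5 = 216.769893
per-turn = √(216.769893² + 15.5²) = √(46989.1866 + 240.25) = √47229.4366 = 217.323346
L = 2.25 × 217.323346 = 488.977528
V = π·2² × L = 12.566371 × 488.977528 = 6144.672835

L=488.978 V=6144.673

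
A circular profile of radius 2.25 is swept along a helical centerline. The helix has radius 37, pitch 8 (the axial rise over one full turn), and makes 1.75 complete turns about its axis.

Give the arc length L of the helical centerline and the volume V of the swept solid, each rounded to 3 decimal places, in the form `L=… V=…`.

2πR = 2π·37 = 232.477856
per-turn = √(232.477856² + 8²) = √(54045.9537 + 64) = √54109.9537 = 232.615463
L = 1.75 × 232.615463 = 407.077061
V = π·2.25² × L = 15.904313 × 407.077061 = 6474.280908

L=407.077 V=6474.281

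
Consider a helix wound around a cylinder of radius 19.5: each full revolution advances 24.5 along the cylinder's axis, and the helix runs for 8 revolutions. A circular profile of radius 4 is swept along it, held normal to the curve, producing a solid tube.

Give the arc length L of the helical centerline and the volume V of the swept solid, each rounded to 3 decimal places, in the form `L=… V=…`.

L=999.581 V=50244.436

2πR = 2π·19.5 = 122.522113
per-turn = √(122.522113² + 24.5²) = √(15011.6683 + 600.25) = √15611.9183 = 124.947662
L = 8 × 124.947662 = 999.581298
V = π·4² × L = 50.265482 × 999.581298 = 50244.436187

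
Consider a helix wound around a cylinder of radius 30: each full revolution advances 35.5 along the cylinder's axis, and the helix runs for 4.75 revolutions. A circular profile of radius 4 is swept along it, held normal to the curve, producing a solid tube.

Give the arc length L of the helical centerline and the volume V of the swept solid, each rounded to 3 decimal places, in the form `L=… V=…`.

L=911.094 V=45796.600

2πR = 2π·30 = 188.495559
per-turn = √(188.495559² + 35.5²) = √(35530.5758 + 1260.25) = √36790.8258 = 191.809348
L = 4.75 × 191.809348 = 911.094401
V = π·4² × L = 50.265482 × 911.094401 = 45796.599646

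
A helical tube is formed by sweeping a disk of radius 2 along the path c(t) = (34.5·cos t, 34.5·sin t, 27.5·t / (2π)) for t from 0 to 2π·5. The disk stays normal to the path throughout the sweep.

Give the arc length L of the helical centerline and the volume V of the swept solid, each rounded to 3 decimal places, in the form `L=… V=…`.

2πR = 2π·34.5 = 216.769893
per-turn = √(216.769893² + 27.5²) = √(46989.1866 + 756.25) = √47745.4366 = 218.507292
L = 5 × 218.507292 = 1092.536459
V = π·2² × L = 12.566371 × 1092.536459 = 13729.218051

L=1092.536 V=13729.218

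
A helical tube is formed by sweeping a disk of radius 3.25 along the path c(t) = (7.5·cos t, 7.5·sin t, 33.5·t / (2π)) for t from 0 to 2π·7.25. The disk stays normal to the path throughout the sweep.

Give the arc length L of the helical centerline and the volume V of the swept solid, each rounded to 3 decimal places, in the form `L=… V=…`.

2πR = 2π·7.5 = 47.123890
per-turn = √(47.123890² + 33.5²) = √(2220.6610 + 1122.25) = √3342.9110 = 57.817912
L = 7.25 × 57.817912 = 419.179865
V = π·3.25² × L = 33.183072 × 419.179865 = 13909.675799

L=419.180 V=13909.676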